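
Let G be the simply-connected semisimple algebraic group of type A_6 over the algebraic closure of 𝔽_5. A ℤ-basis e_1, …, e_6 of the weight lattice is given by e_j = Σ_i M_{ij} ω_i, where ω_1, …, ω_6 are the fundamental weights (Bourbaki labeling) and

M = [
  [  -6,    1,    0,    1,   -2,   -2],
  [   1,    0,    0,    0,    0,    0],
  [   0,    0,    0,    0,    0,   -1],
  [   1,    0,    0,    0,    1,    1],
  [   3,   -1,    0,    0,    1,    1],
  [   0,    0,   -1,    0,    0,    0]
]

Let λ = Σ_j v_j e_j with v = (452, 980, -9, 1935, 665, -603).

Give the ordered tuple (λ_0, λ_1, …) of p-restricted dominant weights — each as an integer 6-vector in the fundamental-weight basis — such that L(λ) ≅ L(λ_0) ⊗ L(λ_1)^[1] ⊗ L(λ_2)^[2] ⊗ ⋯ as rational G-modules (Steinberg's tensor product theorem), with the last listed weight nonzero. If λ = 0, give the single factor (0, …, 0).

Converting to the ω-basis (c_i = row i of M dotted with v = (452, 980, -9, 1935, 665, -603)):
  c_1 = (-6)·(452) + (1)·(980) + (0)·(-9) + (1)·(1935) + (-2)·(665) + (-2)·(-603) = 79
  c_2 = (1)·(452) + (0)·(980) + (0)·(-9) + (0)·(1935) + (0)·(665) + (0)·(-603) = 452
  c_3 = (0)·(452) + (0)·(980) + (0)·(-9) + (0)·(1935) + (0)·(665) + (-1)·(-603) = 603
  c_4 = (1)·(452) + (0)·(980) + (0)·(-9) + (0)·(1935) + (1)·(665) + (1)·(-603) = 514
  c_5 = (3)·(452) + (-1)·(980) + (0)·(-9) + (0)·(1935) + (1)·(665) + (1)·(-603) = 438
  c_6 = (0)·(452) + (0)·(980) + (-1)·(-9) + (0)·(1935) + (0)·(665) + (0)·(-603) = 9
Base-5 expansion of each c_i:
  c_1 = 79 = 4·5^0 + 0·5^1 + 3·5^2
  c_2 = 452 = 2·5^0 + 0·5^1 + 3·5^2 + 3·5^3
  c_3 = 603 = 3·5^0 + 0·5^1 + 4·5^2 + 4·5^3
  c_4 = 514 = 4·5^0 + 2·5^1 + 0·5^2 + 4·5^3
  c_5 = 438 = 3·5^0 + 2·5^1 + 2·5^2 + 3·5^3
  c_6 = 9 = 4·5^0 + 1·5^1
λ_0 = (4, 2, 3, 4, 3, 4)
λ_1 = (0, 0, 0, 2, 2, 1)
λ_2 = (3, 3, 4, 0, 2, 0)
λ_3 = (0, 3, 4, 4, 3, 0)

((4, 2, 3, 4, 3, 4), (0, 0, 0, 2, 2, 1), (3, 3, 4, 0, 2, 0), (0, 3, 4, 4, 3, 0))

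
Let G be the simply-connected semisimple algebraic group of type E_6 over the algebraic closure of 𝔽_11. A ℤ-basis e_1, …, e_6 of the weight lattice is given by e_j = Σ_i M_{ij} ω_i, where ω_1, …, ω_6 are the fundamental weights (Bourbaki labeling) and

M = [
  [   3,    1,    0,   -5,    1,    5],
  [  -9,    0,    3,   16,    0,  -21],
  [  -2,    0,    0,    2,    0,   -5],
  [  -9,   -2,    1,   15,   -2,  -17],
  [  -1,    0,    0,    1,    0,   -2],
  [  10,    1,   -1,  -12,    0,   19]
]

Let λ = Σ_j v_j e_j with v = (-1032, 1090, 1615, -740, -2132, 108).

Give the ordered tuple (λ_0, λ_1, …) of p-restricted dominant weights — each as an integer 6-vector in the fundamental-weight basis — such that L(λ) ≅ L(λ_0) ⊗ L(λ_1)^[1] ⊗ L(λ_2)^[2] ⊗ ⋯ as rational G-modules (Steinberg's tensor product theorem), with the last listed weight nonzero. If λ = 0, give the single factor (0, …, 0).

Change of basis e → ω: c = M·v where v = (-1032, 1090, 1615, -740, -2132, 108):
  c_1 = (3)·(-1032) + 1·1090 + 0·1615 + (-5)·(-740) + (1)·(-2132) + 5·108 = 102
  c_2 = (-9)·(-1032) + 0·1090 + 3·1615 + (16)·(-740) + (0)·(-2132) + (-21)·(108) = 25
  c_3 = (-2)·(-1032) + 0·1090 + 0·1615 + (2)·(-740) + (0)·(-2132) + (-5)·(108) = 44
  c_4 = (-9)·(-1032) + (-2)·(1090) + 1·1615 + (15)·(-740) + (-2)·(-2132) + (-17)·(108) = 51
  c_5 = (-1)·(-1032) + 0·1090 + 0·1615 + (1)·(-740) + (0)·(-2132) + (-2)·(108) = 76
  c_6 = (10)·(-1032) + 1·1090 + (-1)·(1615) + (-12)·(-740) + (0)·(-2132) + 19·108 = 87
Writing each c_i in base p = 11:
  c_1 = 102 = 3·11^0 + 9·11^1
  c_2 = 25 = 3·11^0 + 2·11^1
  c_3 = 44 = 0·11^0 + 4·11^1
  c_4 = 51 = 7·11^0 + 4·11^1
  c_5 = 76 = 10·11^0 + 6·11^1
  c_6 = 87 = 10·11^0 + 7·11^1
Factor λ_0 = (3, 3, 0, 7, 10, 10)
Factor λ_1 = (9, 2, 4, 4, 6, 7)

((3, 3, 0, 7, 10, 10), (9, 2, 4, 4, 6, 7))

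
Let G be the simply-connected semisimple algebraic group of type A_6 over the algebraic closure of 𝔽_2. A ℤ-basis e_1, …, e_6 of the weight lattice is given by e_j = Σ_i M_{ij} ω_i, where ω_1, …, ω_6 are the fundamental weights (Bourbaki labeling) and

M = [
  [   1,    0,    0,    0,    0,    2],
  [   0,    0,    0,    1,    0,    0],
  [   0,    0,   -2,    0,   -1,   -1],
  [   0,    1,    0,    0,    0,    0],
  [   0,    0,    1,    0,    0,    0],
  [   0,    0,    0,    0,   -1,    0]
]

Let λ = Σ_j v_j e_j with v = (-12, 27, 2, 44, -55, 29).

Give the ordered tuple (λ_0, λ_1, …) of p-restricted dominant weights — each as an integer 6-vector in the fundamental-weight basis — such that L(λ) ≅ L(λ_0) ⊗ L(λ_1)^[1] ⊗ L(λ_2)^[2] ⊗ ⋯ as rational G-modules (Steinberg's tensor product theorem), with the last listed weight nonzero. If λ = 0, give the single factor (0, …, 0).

((0, 0, 0, 1, 0, 1), (1, 0, 1, 1, 1, 1), (1, 1, 1, 0, 0, 1), (1, 1, 0, 1, 0, 0), (0, 0, 1, 1, 0, 1), (1, 1, 0, 0, 0, 1))

Converting to the ω-basis (c_i = row i of M dotted with v = (-12, 27, 2, 44, -55, 29)):
  c_1 = 1*-12 + 0*27 + 0*2 + 0*44 + 0*-55 + 2*29 = 46
  c_2 = 0*-12 + 0*27 + 0*2 + 1*44 + 0*-55 + 0*29 = 44
  c_3 = 0*-12 + 0*27 + -2*2 + 0*44 + -1*-55 + -1*29 = 22
  c_4 = 0*-12 + 1*27 + 0*2 + 0*44 + 0*-55 + 0*29 = 27
  c_5 = 0*-12 + 0*27 + 1*2 + 0*44 + 0*-55 + 0*29 = 2
  c_6 = 0*-12 + 0*27 + 0*2 + 0*44 + -1*-55 + 0*29 = 55
p = 2; digits c_i = Σ_j d_{ij}·2^j, 0 ≤ d_{ij} < 2:
  c_1 = 46 = 0·2^0 + 1·2^1 + 1·2^2 + 1·2^3 + 0·2^4 + 1·2^5
  c_2 = 44 = 0·2^0 + 0·2^1 + 1·2^2 + 1·2^3 + 0·2^4 + 1·2^5
  c_3 = 22 = 0·2^0 + 1·2^1 + 1·2^2 + 0·2^3 + 1·2^4
  c_4 = 27 = 1·2^0 + 1·2^1 + 0·2^2 + 1·2^3 + 1·2^4
  c_5 = 2 = 0·2^0 + 1·2^1
  c_6 = 55 = 1·2^0 + 1·2^1 + 1·2^2 + 0·2^3 + 1·2^4 + 1·2^5
Factor λ_0 = (0, 0, 0, 1, 0, 1)
Factor λ_1 = (1, 0, 1, 1, 1, 1)
Factor λ_2 = (1, 1, 1, 0, 0, 1)
Factor λ_3 = (1, 1, 0, 1, 0, 0)
Factor λ_4 = (0, 0, 1, 1, 0, 1)
Factor λ_5 = (1, 1, 0, 0, 0, 1)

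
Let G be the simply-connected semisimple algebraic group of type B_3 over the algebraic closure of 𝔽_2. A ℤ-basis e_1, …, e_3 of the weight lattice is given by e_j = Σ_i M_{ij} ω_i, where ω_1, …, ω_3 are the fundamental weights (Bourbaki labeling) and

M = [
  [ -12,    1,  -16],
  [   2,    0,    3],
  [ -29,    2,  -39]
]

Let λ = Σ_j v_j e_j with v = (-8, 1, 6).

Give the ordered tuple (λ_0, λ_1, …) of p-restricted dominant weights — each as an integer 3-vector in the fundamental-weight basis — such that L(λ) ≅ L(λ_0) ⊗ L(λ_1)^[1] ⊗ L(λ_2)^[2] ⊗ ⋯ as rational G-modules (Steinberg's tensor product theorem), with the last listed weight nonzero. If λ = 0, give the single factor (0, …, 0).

((1, 0, 0), (0, 1, 0))

Converting to the ω-basis (c_i = row i of M dotted with v = (-8, 1, 6)):
  c_1 = (-12)·(-8) + (1)·(1) + (-16)·(6) = 1
  c_2 = (2)·(-8) + (0)·(1) + (3)·(6) = 2
  c_3 = (-29)·(-8) + (2)·(1) + (-39)·(6) = 0
p = 2; digits c_i = Σ_j d_{ij}·2^j, 0 ≤ d_{ij} < 2:
  c_1 = 1 = 1·2^0
  c_2 = 2 = 0·2^0 + 1·2^1
  c_3 = 0
Factor λ_0 = (1, 0, 0)
Factor λ_1 = (0, 1, 0)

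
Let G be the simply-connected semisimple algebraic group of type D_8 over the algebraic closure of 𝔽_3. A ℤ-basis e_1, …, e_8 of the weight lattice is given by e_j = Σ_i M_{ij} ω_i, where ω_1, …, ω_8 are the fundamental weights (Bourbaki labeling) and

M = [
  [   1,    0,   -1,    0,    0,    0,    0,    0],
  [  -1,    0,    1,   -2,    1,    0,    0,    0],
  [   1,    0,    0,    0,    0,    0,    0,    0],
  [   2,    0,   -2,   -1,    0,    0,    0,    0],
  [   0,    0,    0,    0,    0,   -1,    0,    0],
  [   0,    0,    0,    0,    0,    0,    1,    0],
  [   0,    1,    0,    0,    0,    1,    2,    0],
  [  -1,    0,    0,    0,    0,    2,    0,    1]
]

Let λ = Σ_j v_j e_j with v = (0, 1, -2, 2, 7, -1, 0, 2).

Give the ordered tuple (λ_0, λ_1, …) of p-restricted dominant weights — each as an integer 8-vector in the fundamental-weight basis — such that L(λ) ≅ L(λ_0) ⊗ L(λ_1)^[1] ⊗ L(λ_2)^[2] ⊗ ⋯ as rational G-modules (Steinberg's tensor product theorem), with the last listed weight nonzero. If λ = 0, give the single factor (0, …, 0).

((2, 1, 0, 2, 1, 0, 0, 0),)

Compute c_i = Σ_j M_{ij} v_j with v = (0, 1, -2, 2, 7, -1, 0, 2):
  c_1 = 1*0 + 0*1 + -1*-2 + 0*2 + 0*7 + 0*-1 + 0*0 + 0*2 = 2
  c_2 = -1*0 + 0*1 + 1*-2 + -2*2 + 1*7 + 0*-1 + 0*0 + 0*2 = 1
  c_3 = 1*0 + 0*1 + 0*-2 + 0*2 + 0*7 + 0*-1 + 0*0 + 0*2 = 0
  c_4 = 2*0 + 0*1 + -2*-2 + -1*2 + 0*7 + 0*-1 + 0*0 + 0*2 = 2
  c_5 = 0*0 + 0*1 + 0*-2 + 0*2 + 0*7 + -1*-1 + 0*0 + 0*2 = 1
  c_6 = 0*0 + 0*1 + 0*-2 + 0*2 + 0*7 + 0*-1 + 1*0 + 0*2 = 0
  c_7 = 0*0 + 1*1 + 0*-2 + 0*2 + 0*7 + 1*-1 + 2*0 + 0*2 = 0
  c_8 = -1*0 + 0*1 + 0*-2 + 0*2 + 0*7 + 2*-1 + 0*0 + 1*2 = 0
Base-3 expansion of each c_i:
  c_1 = 2 = 2·3^0
  c_2 = 1 = 1·3^0
  c_3 = 0
  c_4 = 2 = 2·3^0
  c_5 = 1 = 1·3^0
  c_6 = 0
  c_7 = 0
  c_8 = 0
λ_0 = (2, 1, 0, 2, 1, 0, 0, 0)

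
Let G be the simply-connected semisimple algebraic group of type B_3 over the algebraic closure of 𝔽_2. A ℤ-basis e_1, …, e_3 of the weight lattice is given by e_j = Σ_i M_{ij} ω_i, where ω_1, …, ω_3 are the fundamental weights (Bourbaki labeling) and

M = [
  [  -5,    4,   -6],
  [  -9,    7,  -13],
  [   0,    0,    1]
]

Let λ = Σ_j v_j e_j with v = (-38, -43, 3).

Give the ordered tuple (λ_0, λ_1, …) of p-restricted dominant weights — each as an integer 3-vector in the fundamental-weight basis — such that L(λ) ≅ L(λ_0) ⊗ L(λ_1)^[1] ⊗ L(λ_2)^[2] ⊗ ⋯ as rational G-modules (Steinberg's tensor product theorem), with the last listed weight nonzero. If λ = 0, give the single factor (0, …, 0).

ω-coordinates c = M·v, v = (-38, -43, 3):
  c_1 = (-5)·(-38) + (4)·(-43) + (-6)·(3) = 0
  c_2 = (-9)·(-38) + (7)·(-43) + (-13)·(3) = 2
  c_3 = (0)·(-38) + (0)·(-43) + 1·3 = 3
p = 2; digits c_i = Σ_j d_{ij}·2^j, 0 ≤ d_{ij} < 2:
  c_1 = 0
  c_2 = 2 = 0·2^0 + 1·2^1
  c_3 = 3 = 1·2^0 + 1·2^1
λ_0 = (0, 0, 1)
λ_1 = (0, 1, 1)

((0, 0, 1), (0, 1, 1))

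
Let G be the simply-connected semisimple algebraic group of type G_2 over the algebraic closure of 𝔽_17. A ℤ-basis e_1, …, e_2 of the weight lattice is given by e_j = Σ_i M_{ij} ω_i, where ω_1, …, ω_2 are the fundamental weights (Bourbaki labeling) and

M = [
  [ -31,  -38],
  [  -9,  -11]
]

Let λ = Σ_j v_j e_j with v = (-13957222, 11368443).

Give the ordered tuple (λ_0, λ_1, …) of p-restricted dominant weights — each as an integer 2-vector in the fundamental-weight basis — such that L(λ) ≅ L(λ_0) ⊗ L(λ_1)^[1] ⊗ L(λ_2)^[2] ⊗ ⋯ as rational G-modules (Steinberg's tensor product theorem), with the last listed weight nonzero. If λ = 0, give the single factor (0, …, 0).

Change of basis e → ω: c = M·v where v = (-13957222, 11368443):
  c_1 = (-31)·(-13957222) + (-38)·(11368443) = 673048
  c_2 = (-9)·(-13957222) + (-11)·(11368443) = 562125
Base-17 expansion of each c_i:
  c_1 = 673048 = 1·17^0 + 15·17^1 + 16·17^2 + 0·17^3 + 8·17^4
  c_2 = 562125 = 3·17^0 + 1·17^1 + 7·17^2 + 12·17^3 + 6·17^4
Factor λ_0 = (1, 3)
Factor λ_1 = (15, 1)
Factor λ_2 = (16, 7)
Factor λ_3 = (0, 12)
Factor λ_4 = (8, 6)

((1, 3), (15, 1), (16, 7), (0, 12), (8, 6))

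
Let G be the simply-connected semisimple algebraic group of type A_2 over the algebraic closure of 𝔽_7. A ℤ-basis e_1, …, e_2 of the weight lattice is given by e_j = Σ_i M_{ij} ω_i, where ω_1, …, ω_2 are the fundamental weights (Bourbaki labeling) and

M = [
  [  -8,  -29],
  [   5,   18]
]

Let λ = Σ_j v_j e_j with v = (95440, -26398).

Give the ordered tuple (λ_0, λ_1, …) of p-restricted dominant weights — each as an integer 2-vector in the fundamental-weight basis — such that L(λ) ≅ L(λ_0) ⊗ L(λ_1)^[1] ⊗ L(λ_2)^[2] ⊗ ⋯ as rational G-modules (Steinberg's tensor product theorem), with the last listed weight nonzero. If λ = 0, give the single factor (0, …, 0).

In the fundamental-weight basis, λ has coordinates c = M·v (v = (95440, -26398)):
  c_1 = (-8)·(95440) + (-29)·(-26398) = 2022
  c_2 = (5)·(95440) + (18)·(-26398) = 2036
Base-7 expansion of each c_i:
  c_1 = 2022 = 6·7^0 + 1·7^1 + 6·7^2 + 5·7^3
  c_2 = 2036 = 6·7^0 + 3·7^1 + 6·7^2 + 5·7^3
p-restricted factor λ_0 = (6, 6)
p-restricted factor λ_1 = (1, 3)
p-restricted factor λ_2 = (6, 6)
p-restricted factor λ_3 = (5, 5)

((6, 6), (1, 3), (6, 6), (5, 5))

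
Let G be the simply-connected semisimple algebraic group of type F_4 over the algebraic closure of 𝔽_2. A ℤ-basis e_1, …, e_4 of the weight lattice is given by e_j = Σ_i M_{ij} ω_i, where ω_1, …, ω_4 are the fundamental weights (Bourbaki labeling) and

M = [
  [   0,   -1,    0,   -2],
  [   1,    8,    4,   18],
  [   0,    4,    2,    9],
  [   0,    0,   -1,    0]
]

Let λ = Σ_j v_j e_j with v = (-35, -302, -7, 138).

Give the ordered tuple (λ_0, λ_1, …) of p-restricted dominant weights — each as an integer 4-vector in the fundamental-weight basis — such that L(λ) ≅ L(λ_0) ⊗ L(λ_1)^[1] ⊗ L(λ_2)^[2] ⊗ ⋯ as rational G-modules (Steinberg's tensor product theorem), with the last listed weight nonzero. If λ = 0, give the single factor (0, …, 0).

((0, 1, 0, 1), (1, 0, 0, 1), (0, 1, 1, 1), (1, 0, 0, 0), (1, 0, 1, 0))

In the fundamental-weight basis, λ has coordinates c = M·v (v = (-35, -302, -7, 138)):
  c_1 = (0)·(-35) + (-1)·(-302) + (0)·(-7) + (-2)·(138) = 26
  c_2 = (1)·(-35) + (8)·(-302) + (4)·(-7) + (18)·(138) = 5
  c_3 = (0)·(-35) + (4)·(-302) + (2)·(-7) + (9)·(138) = 20
  c_4 = (0)·(-35) + (0)·(-302) + (-1)·(-7) + (0)·(138) = 7
Writing each c_i in base p = 2:
  c_1 = 26 = 0·2^0 + 1·2^1 + 0·2^2 + 1·2^3 + 1·2^4
  c_2 = 5 = 1·2^0 + 0·2^1 + 1·2^2
  c_3 = 20 = 0·2^0 + 0·2^1 + 1·2^2 + 0·2^3 + 1·2^4
  c_4 = 7 = 1·2^0 + 1·2^1 + 1·2^2
p-restricted factor λ_0 = (0, 1, 0, 1)
p-restricted factor λ_1 = (1, 0, 0, 1)
p-restricted factor λ_2 = (0, 1, 1, 1)
p-restricted factor λ_3 = (1, 0, 0, 0)
p-restricted factor λ_4 = (1, 0, 1, 0)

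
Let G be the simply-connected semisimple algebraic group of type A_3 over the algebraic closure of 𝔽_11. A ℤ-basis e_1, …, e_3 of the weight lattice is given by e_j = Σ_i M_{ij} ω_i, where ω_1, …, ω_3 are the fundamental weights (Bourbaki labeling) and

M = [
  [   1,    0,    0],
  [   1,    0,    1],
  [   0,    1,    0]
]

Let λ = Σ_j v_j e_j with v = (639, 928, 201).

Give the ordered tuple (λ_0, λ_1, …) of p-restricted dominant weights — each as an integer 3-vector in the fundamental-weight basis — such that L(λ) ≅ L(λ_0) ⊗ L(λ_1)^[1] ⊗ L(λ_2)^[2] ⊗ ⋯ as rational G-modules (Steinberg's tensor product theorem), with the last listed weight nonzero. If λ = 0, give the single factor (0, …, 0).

((1, 4, 4), (3, 10, 7), (5, 6, 7))

Converting to the ω-basis (c_i = row i of M dotted with v = (639, 928, 201)):
  c_1 = (1)·(639) + (0)·(928) + (0)·(201) = 639
  c_2 = (1)·(639) + (0)·(928) + (1)·(201) = 840
  c_3 = (0)·(639) + (1)·(928) + (0)·(201) = 928
Writing each c_i in base p = 11:
  c_1 = 639 = 1·11^0 + 3·11^1 + 5·11^2
  c_2 = 840 = 4·11^0 + 10·11^1 + 6·11^2
  c_3 = 928 = 4·11^0 + 7·11^1 + 7·11^2
p-restricted factor λ_0 = (1, 4, 4)
p-restricted factor λ_1 = (3, 10, 7)
p-restricted factor λ_2 = (5, 6, 7)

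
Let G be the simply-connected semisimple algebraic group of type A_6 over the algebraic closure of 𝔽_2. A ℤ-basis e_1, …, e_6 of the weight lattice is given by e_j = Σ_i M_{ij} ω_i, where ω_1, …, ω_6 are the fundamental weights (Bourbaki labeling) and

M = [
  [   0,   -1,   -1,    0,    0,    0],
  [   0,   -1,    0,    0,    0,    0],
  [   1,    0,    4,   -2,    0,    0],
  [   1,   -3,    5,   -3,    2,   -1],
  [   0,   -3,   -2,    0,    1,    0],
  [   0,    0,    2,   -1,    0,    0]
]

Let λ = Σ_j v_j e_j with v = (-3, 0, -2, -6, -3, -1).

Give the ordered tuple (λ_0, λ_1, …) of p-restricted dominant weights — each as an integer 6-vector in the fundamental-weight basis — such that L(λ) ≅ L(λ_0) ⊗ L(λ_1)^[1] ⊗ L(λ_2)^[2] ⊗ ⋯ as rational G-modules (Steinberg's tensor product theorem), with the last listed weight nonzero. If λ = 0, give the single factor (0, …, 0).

((0, 0, 1, 0, 1, 0), (1, 0, 0, 0, 0, 1))

Converting to the ω-basis (c_i = row i of M dotted with v = (-3, 0, -2, -6, -3, -1)):
  c_1 = (0)·(-3) + (-1)·(0) + (-1)·(-2) + (0)·(-6) + (0)·(-3) + (0)·(-1) = 2
  c_2 = (0)·(-3) + (-1)·(0) + (0)·(-2) + (0)·(-6) + (0)·(-3) + (0)·(-1) = 0
  c_3 = (1)·(-3) + 0·0 + (4)·(-2) + (-2)·(-6) + (0)·(-3) + (0)·(-1) = 1
  c_4 = (1)·(-3) + (-3)·(0) + (5)·(-2) + (-3)·(-6) + (2)·(-3) + (-1)·(-1) = 0
  c_5 = (0)·(-3) + (-3)·(0) + (-2)·(-2) + (0)·(-6) + (1)·(-3) + (0)·(-1) = 1
  c_6 = (0)·(-3) + 0·0 + (2)·(-2) + (-1)·(-6) + (0)·(-3) + (0)·(-1) = 2
p = 2; digits c_i = Σ_j d_{ij}·2^j, 0 ≤ d_{ij} < 2:
  c_1 = 2 = 0·2^0 + 1·2^1
  c_2 = 0
  c_3 = 1 = 1·2^0
  c_4 = 0
  c_5 = 1 = 1·2^0
  c_6 = 2 = 0·2^0 + 1·2^1
λ_0 = (0, 0, 1, 0, 1, 0)
λ_1 = (1, 0, 0, 0, 0, 1)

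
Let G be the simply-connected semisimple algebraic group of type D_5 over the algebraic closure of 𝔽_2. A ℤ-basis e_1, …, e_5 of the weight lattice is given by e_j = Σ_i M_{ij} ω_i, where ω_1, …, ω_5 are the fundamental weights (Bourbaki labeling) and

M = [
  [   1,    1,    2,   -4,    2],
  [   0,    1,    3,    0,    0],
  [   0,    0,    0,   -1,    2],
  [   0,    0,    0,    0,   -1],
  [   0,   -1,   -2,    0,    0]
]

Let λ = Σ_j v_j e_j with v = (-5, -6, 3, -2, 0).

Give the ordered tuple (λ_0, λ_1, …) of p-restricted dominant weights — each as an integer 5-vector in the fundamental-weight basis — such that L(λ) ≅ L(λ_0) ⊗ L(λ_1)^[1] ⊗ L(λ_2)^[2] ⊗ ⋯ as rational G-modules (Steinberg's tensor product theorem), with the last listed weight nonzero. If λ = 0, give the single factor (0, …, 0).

((1, 1, 0, 0, 0), (1, 1, 1, 0, 0))

ω-coordinates c = M·v, v = (-5, -6, 3, -2, 0):
  c_1 = 1*-5 + 1*-6 + 2*3 + -4*-2 + 2*0 = 3
  c_2 = 0*-5 + 1*-6 + 3*3 + 0*-2 + 0*0 = 3
  c_3 = 0*-5 + 0*-6 + 0*3 + -1*-2 + 2*0 = 2
  c_4 = 0*-5 + 0*-6 + 0*3 + 0*-2 + -1*0 = 0
  c_5 = 0*-5 + -1*-6 + -2*3 + 0*-2 + 0*0 = 0
Expand coordinatewise in base 2:
  c_1 = 3 = 1·2^0 + 1·2^1
  c_2 = 3 = 1·2^0 + 1·2^1
  c_3 = 2 = 0·2^0 + 1·2^1
  c_4 = 0
  c_5 = 0
Factor λ_0 = (1, 1, 0, 0, 0)
Factor λ_1 = (1, 1, 1, 0, 0)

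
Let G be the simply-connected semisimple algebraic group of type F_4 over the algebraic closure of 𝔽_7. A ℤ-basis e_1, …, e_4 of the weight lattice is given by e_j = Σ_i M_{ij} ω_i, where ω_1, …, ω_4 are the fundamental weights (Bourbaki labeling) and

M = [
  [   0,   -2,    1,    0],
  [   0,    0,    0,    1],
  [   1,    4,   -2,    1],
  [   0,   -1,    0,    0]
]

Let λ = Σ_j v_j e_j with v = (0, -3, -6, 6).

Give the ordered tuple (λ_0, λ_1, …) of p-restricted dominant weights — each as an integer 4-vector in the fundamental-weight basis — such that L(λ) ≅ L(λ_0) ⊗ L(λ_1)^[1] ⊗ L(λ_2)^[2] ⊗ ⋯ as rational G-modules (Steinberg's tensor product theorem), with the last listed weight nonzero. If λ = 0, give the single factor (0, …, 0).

ω-coordinates c = M·v, v = (0, -3, -6, 6):
  c_1 = 0·0 + (-2)·(-3) + (1)·(-6) + 0·6 = 0
  c_2 = 0·0 + (0)·(-3) + (0)·(-6) + 1·6 = 6
  c_3 = 1·0 + (4)·(-3) + (-2)·(-6) + 1·6 = 6
  c_4 = 0·0 + (-1)·(-3) + (0)·(-6) + 0·6 = 3
Writing each c_i in base p = 7:
  c_1 = 0
  c_2 = 6 = 6·7^0
  c_3 = 6 = 6·7^0
  c_4 = 3 = 3·7^0
Factor λ_0 = (0, 6, 6, 3)

((0, 6, 6, 3),)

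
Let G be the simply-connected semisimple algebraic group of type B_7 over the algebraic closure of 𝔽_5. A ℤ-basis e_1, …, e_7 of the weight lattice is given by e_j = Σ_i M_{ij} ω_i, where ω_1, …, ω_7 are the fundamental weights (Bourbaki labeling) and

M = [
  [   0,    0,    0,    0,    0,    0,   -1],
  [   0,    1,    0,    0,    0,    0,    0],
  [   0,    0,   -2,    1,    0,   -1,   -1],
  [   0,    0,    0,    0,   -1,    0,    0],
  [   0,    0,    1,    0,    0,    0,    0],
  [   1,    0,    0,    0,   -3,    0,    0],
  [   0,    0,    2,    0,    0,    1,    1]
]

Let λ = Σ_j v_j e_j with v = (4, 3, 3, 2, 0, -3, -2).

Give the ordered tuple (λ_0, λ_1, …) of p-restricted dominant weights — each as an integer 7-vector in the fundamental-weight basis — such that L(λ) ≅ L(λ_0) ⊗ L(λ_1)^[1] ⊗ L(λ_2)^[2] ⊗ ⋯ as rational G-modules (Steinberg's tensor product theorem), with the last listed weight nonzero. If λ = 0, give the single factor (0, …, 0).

ω-coordinates c = M·v, v = (4, 3, 3, 2, 0, -3, -2):
  c_1 = 0*4 + 0*3 + 0*3 + 0*2 + 0*0 + 0*-3 + -1*-2 = 2
  c_2 = 0*4 + 1*3 + 0*3 + 0*2 + 0*0 + 0*-3 + 0*-2 = 3
  c_3 = 0*4 + 0*3 + -2*3 + 1*2 + 0*0 + -1*-3 + -1*-2 = 1
  c_4 = 0*4 + 0*3 + 0*3 + 0*2 + -1*0 + 0*-3 + 0*-2 = 0
  c_5 = 0*4 + 0*3 + 1*3 + 0*2 + 0*0 + 0*-3 + 0*-2 = 3
  c_6 = 1*4 + 0*3 + 0*3 + 0*2 + -3*0 + 0*-3 + 0*-2 = 4
  c_7 = 0*4 + 0*3 + 2*3 + 0*2 + 0*0 + 1*-3 + 1*-2 = 1
p = 5; digits c_i = Σ_j d_{ij}·5^j, 0 ≤ d_{ij} < 5:
  c_1 = 2 = 2·5^0
  c_2 = 3 = 3·5^0
  c_3 = 1 = 1·5^0
  c_4 = 0
  c_5 = 3 = 3·5^0
  c_6 = 4 = 4·5^0
  c_7 = 1 = 1·5^0
Factor λ_0 = (2, 3, 1, 0, 3, 4, 1)

((2, 3, 1, 0, 3, 4, 1),)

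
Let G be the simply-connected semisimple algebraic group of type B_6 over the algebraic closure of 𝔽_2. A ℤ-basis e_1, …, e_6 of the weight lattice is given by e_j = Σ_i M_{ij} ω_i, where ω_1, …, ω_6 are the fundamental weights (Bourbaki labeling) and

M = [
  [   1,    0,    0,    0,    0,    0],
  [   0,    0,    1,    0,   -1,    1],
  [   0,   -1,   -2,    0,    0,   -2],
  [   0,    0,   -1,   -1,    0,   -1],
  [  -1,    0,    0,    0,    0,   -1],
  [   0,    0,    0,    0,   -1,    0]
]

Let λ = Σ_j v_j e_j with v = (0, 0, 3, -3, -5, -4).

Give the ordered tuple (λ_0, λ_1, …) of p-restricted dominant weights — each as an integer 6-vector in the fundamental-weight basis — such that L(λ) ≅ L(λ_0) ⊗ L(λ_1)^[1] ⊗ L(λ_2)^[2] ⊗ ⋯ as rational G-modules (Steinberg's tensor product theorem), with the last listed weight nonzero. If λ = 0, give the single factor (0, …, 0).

Compute c_i = Σ_j M_{ij} v_j with v = (0, 0, 3, -3, -5, -4):
  c_1 = 1·0 + 0·0 + 0·3 + (0)·(-3) + (0)·(-5) + (0)·(-4) = 0
  c_2 = 0·0 + 0·0 + 1·3 + (0)·(-3) + (-1)·(-5) + (1)·(-4) = 4
  c_3 = 0·0 + (-1)·(0) + (-2)·(3) + (0)·(-3) + (0)·(-5) + (-2)·(-4) = 2
  c_4 = 0·0 + 0·0 + (-1)·(3) + (-1)·(-3) + (0)·(-5) + (-1)·(-4) = 4
  c_5 = (-1)·(0) + 0·0 + 0·3 + (0)·(-3) + (0)·(-5) + (-1)·(-4) = 4
  c_6 = 0·0 + 0·0 + 0·3 + (0)·(-3) + (-1)·(-5) + (0)·(-4) = 5
Expand coordinatewise in base 2:
  c_1 = 0
  c_2 = 4 = 0·2^0 + 0·2^1 + 1·2^2
  c_3 = 2 = 0·2^0 + 1·2^1
  c_4 = 4 = 0·2^0 + 0·2^1 + 1·2^2
  c_5 = 4 = 0·2^0 + 0·2^1 + 1·2^2
  c_6 = 5 = 1·2^0 + 0·2^1 + 1·2^2
p-restricted factor λ_0 = (0, 0, 0, 0, 0, 1)
p-restricted factor λ_1 = (0, 0, 1, 0, 0, 0)
p-restricted factor λ_2 = (0, 1, 0, 1, 1, 1)

((0, 0, 0, 0, 0, 1), (0, 0, 1, 0, 0, 0), (0, 1, 0, 1, 1, 1))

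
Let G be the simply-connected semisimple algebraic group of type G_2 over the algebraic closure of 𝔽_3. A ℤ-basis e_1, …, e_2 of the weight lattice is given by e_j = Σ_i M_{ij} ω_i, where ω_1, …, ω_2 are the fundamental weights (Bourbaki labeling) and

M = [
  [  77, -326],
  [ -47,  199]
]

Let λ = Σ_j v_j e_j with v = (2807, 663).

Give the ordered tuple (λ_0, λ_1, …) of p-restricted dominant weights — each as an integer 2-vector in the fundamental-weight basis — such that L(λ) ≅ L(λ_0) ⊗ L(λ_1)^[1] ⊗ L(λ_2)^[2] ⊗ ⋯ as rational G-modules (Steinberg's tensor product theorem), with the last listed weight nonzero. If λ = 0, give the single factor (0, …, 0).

Change of basis e → ω: c = M·v where v = (2807, 663):
  c_1 = (77)·(2807) + (-326)·(663) = 1
  c_2 = (-47)·(2807) + (199)·(663) = 8
Base-3 expansion of each c_i:
  c_1 = 1 = 1·3^0
  c_2 = 8 = 2·3^0 + 2·3^1
λ_0 = (1, 2)
λ_1 = (0, 2)

((1, 2), (0, 2))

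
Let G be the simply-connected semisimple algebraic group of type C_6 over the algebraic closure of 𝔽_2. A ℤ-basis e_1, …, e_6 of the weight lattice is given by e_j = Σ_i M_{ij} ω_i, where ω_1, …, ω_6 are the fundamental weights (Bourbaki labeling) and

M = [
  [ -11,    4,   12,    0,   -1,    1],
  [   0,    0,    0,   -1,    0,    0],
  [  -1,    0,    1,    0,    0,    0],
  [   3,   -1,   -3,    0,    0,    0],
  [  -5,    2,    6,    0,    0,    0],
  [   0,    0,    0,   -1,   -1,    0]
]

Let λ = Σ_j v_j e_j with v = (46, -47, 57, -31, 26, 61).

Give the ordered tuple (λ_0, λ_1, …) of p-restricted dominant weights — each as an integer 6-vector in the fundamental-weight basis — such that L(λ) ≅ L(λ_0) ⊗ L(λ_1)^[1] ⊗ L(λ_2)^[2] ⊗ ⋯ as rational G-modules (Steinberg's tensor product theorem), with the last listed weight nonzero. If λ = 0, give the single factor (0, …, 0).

In the fundamental-weight basis, λ has coordinates c = M·v (v = (46, -47, 57, -31, 26, 61)):
  c_1 = (-11)·(46) + (4)·(-47) + 12·57 + (0)·(-31) + (-1)·(26) + 1·61 = 25
  c_2 = 0·46 + (0)·(-47) + 0·57 + (-1)·(-31) + 0·26 + 0·61 = 31
  c_3 = (-1)·(46) + (0)·(-47) + 1·57 + (0)·(-31) + 0·26 + 0·61 = 11
  c_4 = 3·46 + (-1)·(-47) + (-3)·(57) + (0)·(-31) + 0·26 + 0·61 = 14
  c_5 = (-5)·(46) + (2)·(-47) + 6·57 + (0)·(-31) + 0·26 + 0·61 = 18
  c_6 = 0·46 + (0)·(-47) + 0·57 + (-1)·(-31) + (-1)·(26) + 0·61 = 5
Base-2 expansion of each c_i:
  c_1 = 25 = 1·2^0 + 0·2^1 + 0·2^2 + 1·2^3 + 1·2^4
  c_2 = 31 = 1·2^0 + 1·2^1 + 1·2^2 + 1·2^3 + 1·2^4
  c_3 = 11 = 1·2^0 + 1·2^1 + 0·2^2 + 1·2^3
  c_4 = 14 = 0·2^0 + 1·2^1 + 1·2^2 + 1·2^3
  c_5 = 18 = 0·2^0 + 1·2^1 + 0·2^2 + 0·2^3 + 1·2^4
  c_6 = 5 = 1·2^0 + 0·2^1 + 1·2^2
Factor λ_0 = (1, 1, 1, 0, 0, 1)
Factor λ_1 = (0, 1, 1, 1, 1, 0)
Factor λ_2 = (0, 1, 0, 1, 0, 1)
Factor λ_3 = (1, 1, 1, 1, 0, 0)
Factor λ_4 = (1, 1, 0, 0, 1, 0)

((1, 1, 1, 0, 0, 1), (0, 1, 1, 1, 1, 0), (0, 1, 0, 1, 0, 1), (1, 1, 1, 1, 0, 0), (1, 1, 0, 0, 1, 0))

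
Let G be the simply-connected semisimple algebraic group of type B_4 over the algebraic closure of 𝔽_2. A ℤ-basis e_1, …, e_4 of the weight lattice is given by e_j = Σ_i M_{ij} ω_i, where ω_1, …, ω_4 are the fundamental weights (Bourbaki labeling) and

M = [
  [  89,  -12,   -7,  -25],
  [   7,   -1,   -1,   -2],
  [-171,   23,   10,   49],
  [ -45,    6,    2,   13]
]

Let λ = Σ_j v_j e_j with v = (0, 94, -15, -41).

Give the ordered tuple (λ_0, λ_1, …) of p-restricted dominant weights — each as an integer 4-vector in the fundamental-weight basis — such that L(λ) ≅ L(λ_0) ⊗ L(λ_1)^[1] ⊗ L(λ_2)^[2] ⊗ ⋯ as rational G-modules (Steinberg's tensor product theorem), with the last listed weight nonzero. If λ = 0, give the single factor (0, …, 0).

In the fundamental-weight basis, λ has coordinates c = M·v (v = (0, 94, -15, -41)):
  c_1 = 89·0 + (-12)·(94) + (-7)·(-15) + (-25)·(-41) = 2
  c_2 = 7·0 + (-1)·(94) + (-1)·(-15) + (-2)·(-41) = 3
  c_3 = (-171)·(0) + 23·94 + (10)·(-15) + (49)·(-41) = 3
  c_4 = (-45)·(0) + 6·94 + (2)·(-15) + (13)·(-41) = 1
Expand coordinatewise in base 2:
  c_1 = 2 = 0·2^0 + 1·2^1
  c_2 = 3 = 1·2^0 + 1·2^1
  c_3 = 3 = 1·2^0 + 1·2^1
  c_4 = 1 = 1·2^0
λ_0 = (0, 1, 1, 1)
λ_1 = (1, 1, 1, 0)

((0, 1, 1, 1), (1, 1, 1, 0))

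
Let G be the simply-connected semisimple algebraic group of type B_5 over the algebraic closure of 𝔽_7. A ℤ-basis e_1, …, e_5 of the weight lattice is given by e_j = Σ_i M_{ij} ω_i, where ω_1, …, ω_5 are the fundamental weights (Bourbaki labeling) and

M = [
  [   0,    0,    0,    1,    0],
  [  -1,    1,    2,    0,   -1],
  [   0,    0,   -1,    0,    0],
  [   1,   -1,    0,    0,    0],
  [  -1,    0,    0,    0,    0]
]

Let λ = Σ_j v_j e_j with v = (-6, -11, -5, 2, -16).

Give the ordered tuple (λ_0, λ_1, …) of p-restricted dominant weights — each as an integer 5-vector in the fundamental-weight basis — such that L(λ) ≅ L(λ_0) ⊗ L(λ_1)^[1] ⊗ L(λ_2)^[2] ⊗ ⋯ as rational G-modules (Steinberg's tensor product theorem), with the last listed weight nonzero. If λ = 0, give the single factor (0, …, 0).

((2, 1, 5, 5, 6),)

Compute c_i = Σ_j M_{ij} v_j with v = (-6, -11, -5, 2, -16):
  c_1 = 0*-6 + 0*-11 + 0*-5 + 1*2 + 0*-16 = 2
  c_2 = -1*-6 + 1*-11 + 2*-5 + 0*2 + -1*-16 = 1
  c_3 = 0*-6 + 0*-11 + -1*-5 + 0*2 + 0*-16 = 5
  c_4 = 1*-6 + -1*-11 + 0*-5 + 0*2 + 0*-16 = 5
  c_5 = -1*-6 + 0*-11 + 0*-5 + 0*2 + 0*-16 = 6
Writing each c_i in base p = 7:
  c_1 = 2 = 2·7^0
  c_2 = 1 = 1·7^0
  c_3 = 5 = 5·7^0
  c_4 = 5 = 5·7^0
  c_5 = 6 = 6·7^0
Factor λ_0 = (2, 1, 5, 5, 6)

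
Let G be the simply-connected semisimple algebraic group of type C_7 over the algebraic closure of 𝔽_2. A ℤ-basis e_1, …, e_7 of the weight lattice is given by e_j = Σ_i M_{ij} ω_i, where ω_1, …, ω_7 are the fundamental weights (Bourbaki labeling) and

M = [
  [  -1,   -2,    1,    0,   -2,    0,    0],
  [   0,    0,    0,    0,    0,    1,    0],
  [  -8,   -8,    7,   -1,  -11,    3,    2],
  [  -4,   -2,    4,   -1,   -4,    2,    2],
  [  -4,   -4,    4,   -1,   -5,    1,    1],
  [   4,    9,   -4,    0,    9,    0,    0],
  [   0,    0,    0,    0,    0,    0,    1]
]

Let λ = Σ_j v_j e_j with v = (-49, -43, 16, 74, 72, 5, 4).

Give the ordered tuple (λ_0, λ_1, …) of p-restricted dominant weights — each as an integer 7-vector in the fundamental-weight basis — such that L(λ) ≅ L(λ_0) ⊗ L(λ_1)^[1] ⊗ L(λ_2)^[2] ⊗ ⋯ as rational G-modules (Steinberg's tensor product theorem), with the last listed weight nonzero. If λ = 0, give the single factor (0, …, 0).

ω-coordinates c = M·v, v = (-49, -43, 16, 74, 72, 5, 4):
  c_1 = -1*-49 + -2*-43 + 1*16 + 0*74 + -2*72 + 0*5 + 0*4 = 7
  c_2 = 0*-49 + 0*-43 + 0*16 + 0*74 + 0*72 + 1*5 + 0*4 = 5
  c_3 = -8*-49 + -8*-43 + 7*16 + -1*74 + -11*72 + 3*5 + 2*4 = 5
  c_4 = -4*-49 + -2*-43 + 4*16 + -1*74 + -4*72 + 2*5 + 2*4 = 2
  c_5 = -4*-49 + -4*-43 + 4*16 + -1*74 + -5*72 + 1*5 + 1*4 = 7
  c_6 = 4*-49 + 9*-43 + -4*16 + 0*74 + 9*72 + 0*5 + 0*4 = 1
  c_7 = 0*-49 + 0*-43 + 0*16 + 0*74 + 0*72 + 0*5 + 1*4 = 4
p = 2; digits c_i = Σ_j d_{ij}·2^j, 0 ≤ d_{ij} < 2:
  c_1 = 7 = 1·2^0 + 1·2^1 + 1·2^2
  c_2 = 5 = 1·2^0 + 0·2^1 + 1·2^2
  c_3 = 5 = 1·2^0 + 0·2^1 + 1·2^2
  c_4 = 2 = 0·2^0 + 1·2^1
  c_5 = 7 = 1·2^0 + 1·2^1 + 1·2^2
  c_6 = 1 = 1·2^0
  c_7 = 4 = 0·2^0 + 0·2^1 + 1·2^2
p-restricted factor λ_0 = (1, 1, 1, 0, 1, 1, 0)
p-restricted factor λ_1 = (1, 0, 0, 1, 1, 0, 0)
p-restricted factor λ_2 = (1, 1, 1, 0, 1, 0, 1)

((1, 1, 1, 0, 1, 1, 0), (1, 0, 0, 1, 1, 0, 0), (1, 1, 1, 0, 1, 0, 1))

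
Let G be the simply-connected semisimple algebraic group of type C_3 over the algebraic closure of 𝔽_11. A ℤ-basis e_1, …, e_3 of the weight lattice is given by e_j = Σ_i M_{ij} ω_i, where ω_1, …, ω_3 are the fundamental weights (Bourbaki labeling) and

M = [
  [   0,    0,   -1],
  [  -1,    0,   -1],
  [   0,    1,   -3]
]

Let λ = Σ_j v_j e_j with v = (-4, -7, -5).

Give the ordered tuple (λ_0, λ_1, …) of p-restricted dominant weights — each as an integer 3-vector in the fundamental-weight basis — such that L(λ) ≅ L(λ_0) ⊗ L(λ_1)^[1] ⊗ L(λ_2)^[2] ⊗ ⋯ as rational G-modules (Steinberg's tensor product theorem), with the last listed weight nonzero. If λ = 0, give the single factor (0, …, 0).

In the fundamental-weight basis, λ has coordinates c = M·v (v = (-4, -7, -5)):
  c_1 = (0)·(-4) + (0)·(-7) + (-1)·(-5) = 5
  c_2 = (-1)·(-4) + (0)·(-7) + (-1)·(-5) = 9
  c_3 = (0)·(-4) + (1)·(-7) + (-3)·(-5) = 8
p = 11; digits c_i = Σ_j d_{ij}·11^j, 0 ≤ d_{ij} < 11:
  c_1 = 5 = 5·11^0
  c_2 = 9 = 9·11^0
  c_3 = 8 = 8·11^0
p-restricted factor λ_0 = (5, 9, 8)

((5, 9, 8),)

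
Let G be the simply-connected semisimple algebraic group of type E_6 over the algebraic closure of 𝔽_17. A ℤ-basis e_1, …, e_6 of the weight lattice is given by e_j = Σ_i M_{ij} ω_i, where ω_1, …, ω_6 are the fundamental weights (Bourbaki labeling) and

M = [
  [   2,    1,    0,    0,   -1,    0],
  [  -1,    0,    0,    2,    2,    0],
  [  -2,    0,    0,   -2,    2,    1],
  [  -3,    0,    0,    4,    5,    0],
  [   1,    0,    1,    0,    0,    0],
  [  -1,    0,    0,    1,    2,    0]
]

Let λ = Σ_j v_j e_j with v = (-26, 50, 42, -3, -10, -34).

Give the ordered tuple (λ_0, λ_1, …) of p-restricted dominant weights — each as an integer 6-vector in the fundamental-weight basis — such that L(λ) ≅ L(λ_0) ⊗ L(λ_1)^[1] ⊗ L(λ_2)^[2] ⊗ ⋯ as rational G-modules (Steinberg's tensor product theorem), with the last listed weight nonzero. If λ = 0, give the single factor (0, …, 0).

Compute c_i = Σ_j M_{ij} v_j with v = (-26, 50, 42, -3, -10, -34):
  c_1 = 2*-26 + 1*50 + 0*42 + 0*-3 + -1*-10 + 0*-34 = 8
  c_2 = -1*-26 + 0*50 + 0*42 + 2*-3 + 2*-10 + 0*-34 = 0
  c_3 = -2*-26 + 0*50 + 0*42 + -2*-3 + 2*-10 + 1*-34 = 4
  c_4 = -3*-26 + 0*50 + 0*42 + 4*-3 + 5*-10 + 0*-34 = 16
  c_5 = 1*-26 + 0*50 + 1*42 + 0*-3 + 0*-10 + 0*-34 = 16
  c_6 = -1*-26 + 0*50 + 0*42 + 1*-3 + 2*-10 + 0*-34 = 3
Base-17 expansion of each c_i:
  c_1 = 8 = 8·17^0
  c_2 = 0
  c_3 = 4 = 4·17^0
  c_4 = 16 = 16·17^0
  c_5 = 16 = 16·17^0
  c_6 = 3 = 3·17^0
λ_0 = (8, 0, 4, 16, 16, 3)

((8, 0, 4, 16, 16, 3),)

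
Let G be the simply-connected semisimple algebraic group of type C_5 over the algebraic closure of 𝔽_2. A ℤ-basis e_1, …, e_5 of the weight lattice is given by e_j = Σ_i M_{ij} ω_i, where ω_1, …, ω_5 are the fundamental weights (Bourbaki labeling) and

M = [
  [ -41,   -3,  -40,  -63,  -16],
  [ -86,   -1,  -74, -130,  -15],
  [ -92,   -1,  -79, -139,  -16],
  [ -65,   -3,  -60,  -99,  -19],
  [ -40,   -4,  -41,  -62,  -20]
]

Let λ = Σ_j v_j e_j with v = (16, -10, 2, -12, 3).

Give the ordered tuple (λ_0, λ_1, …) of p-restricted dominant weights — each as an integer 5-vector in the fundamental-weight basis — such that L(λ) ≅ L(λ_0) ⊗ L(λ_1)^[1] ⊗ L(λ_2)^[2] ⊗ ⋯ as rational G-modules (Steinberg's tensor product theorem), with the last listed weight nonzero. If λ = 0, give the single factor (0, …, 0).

Change of basis e → ω: c = M·v where v = (16, -10, 2, -12, 3):
  c_1 = -41*16 + -3*-10 + -40*2 + -63*-12 + -16*3 = 2
  c_2 = -86*16 + -1*-10 + -74*2 + -130*-12 + -15*3 = 1
  c_3 = -92*16 + -1*-10 + -79*2 + -139*-12 + -16*3 = 0
  c_4 = -65*16 + -3*-10 + -60*2 + -99*-12 + -19*3 = 1
  c_5 = -40*16 + -4*-10 + -41*2 + -62*-12 + -20*3 = 2
Base-2 expansion of each c_i:
  c_1 = 2 = 0·2^0 + 1·2^1
  c_2 = 1 = 1·2^0
  c_3 = 0
  c_4 = 1 = 1·2^0
  c_5 = 2 = 0·2^0 + 1·2^1
λ_0 = (0, 1, 0, 1, 0)
λ_1 = (1, 0, 0, 0, 1)

((0, 1, 0, 1, 0), (1, 0, 0, 0, 1))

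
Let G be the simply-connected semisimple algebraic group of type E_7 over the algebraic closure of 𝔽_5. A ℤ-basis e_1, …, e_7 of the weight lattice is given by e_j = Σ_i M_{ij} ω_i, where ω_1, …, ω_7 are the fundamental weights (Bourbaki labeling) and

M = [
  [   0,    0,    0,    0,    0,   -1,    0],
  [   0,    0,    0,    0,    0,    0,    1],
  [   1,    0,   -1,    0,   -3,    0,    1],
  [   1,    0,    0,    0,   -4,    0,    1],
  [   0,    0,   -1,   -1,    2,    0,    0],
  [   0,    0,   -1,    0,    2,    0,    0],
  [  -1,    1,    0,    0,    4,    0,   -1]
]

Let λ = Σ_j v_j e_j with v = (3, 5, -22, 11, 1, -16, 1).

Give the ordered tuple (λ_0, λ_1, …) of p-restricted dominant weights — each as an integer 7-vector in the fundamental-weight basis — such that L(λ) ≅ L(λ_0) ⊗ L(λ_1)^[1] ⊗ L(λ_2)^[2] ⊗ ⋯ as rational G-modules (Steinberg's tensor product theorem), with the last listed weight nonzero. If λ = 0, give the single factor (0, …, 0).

((1, 1, 3, 0, 3, 4, 0), (3, 0, 4, 0, 2, 4, 1))

In the fundamental-weight basis, λ has coordinates c = M·v (v = (3, 5, -22, 11, 1, -16, 1)):
  c_1 = (0)·(3) + (0)·(5) + (0)·(-22) + (0)·(11) + (0)·(1) + (-1)·(-16) + (0)·(1) = 16
  c_2 = (0)·(3) + (0)·(5) + (0)·(-22) + (0)·(11) + (0)·(1) + (0)·(-16) + (1)·(1) = 1
  c_3 = (1)·(3) + (0)·(5) + (-1)·(-22) + (0)·(11) + (-3)·(1) + (0)·(-16) + (1)·(1) = 23
  c_4 = (1)·(3) + (0)·(5) + (0)·(-22) + (0)·(11) + (-4)·(1) + (0)·(-16) + (1)·(1) = 0
  c_5 = (0)·(3) + (0)·(5) + (-1)·(-22) + (-1)·(11) + (2)·(1) + (0)·(-16) + (0)·(1) = 13
  c_6 = (0)·(3) + (0)·(5) + (-1)·(-22) + (0)·(11) + (2)·(1) + (0)·(-16) + (0)·(1) = 24
  c_7 = (-1)·(3) + (1)·(5) + (0)·(-22) + (0)·(11) + (4)·(1) + (0)·(-16) + (-1)·(1) = 5
Expand coordinatewise in base 5:
  c_1 = 16 = 1·5^0 + 3·5^1
  c_2 = 1 = 1·5^0
  c_3 = 23 = 3·5^0 + 4·5^1
  c_4 = 0
  c_5 = 13 = 3·5^0 + 2·5^1
  c_6 = 24 = 4·5^0 + 4·5^1
  c_7 = 5 = 0·5^0 + 1·5^1
p-restricted factor λ_0 = (1, 1, 3, 0, 3, 4, 0)
p-restricted factor λ_1 = (3, 0, 4, 0, 2, 4, 1)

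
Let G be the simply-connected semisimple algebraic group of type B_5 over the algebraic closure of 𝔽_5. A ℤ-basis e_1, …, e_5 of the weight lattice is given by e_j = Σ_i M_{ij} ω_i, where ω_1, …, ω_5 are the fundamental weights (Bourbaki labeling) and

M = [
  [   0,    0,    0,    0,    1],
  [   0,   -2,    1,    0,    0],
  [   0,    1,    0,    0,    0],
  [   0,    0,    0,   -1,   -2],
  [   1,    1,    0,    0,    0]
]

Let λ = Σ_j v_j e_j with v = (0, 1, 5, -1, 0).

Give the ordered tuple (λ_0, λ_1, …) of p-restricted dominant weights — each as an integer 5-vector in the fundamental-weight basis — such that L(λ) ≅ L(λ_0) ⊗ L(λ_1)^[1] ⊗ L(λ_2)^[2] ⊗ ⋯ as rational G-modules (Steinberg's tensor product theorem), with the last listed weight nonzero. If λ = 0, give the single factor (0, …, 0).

((0, 3, 1, 1, 1),)

ω-coordinates c = M·v, v = (0, 1, 5, -1, 0):
  c_1 = 0*0 + 0*1 + 0*5 + 0*-1 + 1*0 = 0
  c_2 = 0*0 + -2*1 + 1*5 + 0*-1 + 0*0 = 3
  c_3 = 0*0 + 1*1 + 0*5 + 0*-1 + 0*0 = 1
  c_4 = 0*0 + 0*1 + 0*5 + -1*-1 + -2*0 = 1
  c_5 = 1*0 + 1*1 + 0*5 + 0*-1 + 0*0 = 1
Expand coordinatewise in base 5:
  c_1 = 0
  c_2 = 3 = 3·5^0
  c_3 = 1 = 1·5^0
  c_4 = 1 = 1·5^0
  c_5 = 1 = 1·5^0
p-restricted factor λ_0 = (0, 3, 1, 1, 1)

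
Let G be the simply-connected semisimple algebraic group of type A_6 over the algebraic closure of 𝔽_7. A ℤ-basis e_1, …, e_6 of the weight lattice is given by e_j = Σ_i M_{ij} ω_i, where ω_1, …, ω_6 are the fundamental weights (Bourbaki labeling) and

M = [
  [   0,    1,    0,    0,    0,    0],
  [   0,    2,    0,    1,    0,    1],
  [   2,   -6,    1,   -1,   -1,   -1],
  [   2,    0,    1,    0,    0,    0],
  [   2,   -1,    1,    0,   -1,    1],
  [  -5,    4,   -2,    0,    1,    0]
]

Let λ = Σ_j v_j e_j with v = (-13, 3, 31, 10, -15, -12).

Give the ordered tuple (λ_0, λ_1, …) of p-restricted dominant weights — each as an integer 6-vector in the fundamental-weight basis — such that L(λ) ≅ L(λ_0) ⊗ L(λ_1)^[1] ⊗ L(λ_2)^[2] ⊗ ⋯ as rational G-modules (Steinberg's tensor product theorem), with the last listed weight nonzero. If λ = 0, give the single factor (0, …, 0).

((3, 4, 4, 5, 5, 0),)

In the fundamental-weight basis, λ has coordinates c = M·v (v = (-13, 3, 31, 10, -15, -12)):
  c_1 = 0*-13 + 1*3 + 0*31 + 0*10 + 0*-15 + 0*-12 = 3
  c_2 = 0*-13 + 2*3 + 0*31 + 1*10 + 0*-15 + 1*-12 = 4
  c_3 = 2*-13 + -6*3 + 1*31 + -1*10 + -1*-15 + -1*-12 = 4
  c_4 = 2*-13 + 0*3 + 1*31 + 0*10 + 0*-15 + 0*-12 = 5
  c_5 = 2*-13 + -1*3 + 1*31 + 0*10 + -1*-15 + 1*-12 = 5
  c_6 = -5*-13 + 4*3 + -2*31 + 0*10 + 1*-15 + 0*-12 = 0
Writing each c_i in base p = 7:
  c_1 = 3 = 3·7^0
  c_2 = 4 = 4·7^0
  c_3 = 4 = 4·7^0
  c_4 = 5 = 5·7^0
  c_5 = 5 = 5·7^0
  c_6 = 0
Factor λ_0 = (3, 4, 4, 5, 5, 0)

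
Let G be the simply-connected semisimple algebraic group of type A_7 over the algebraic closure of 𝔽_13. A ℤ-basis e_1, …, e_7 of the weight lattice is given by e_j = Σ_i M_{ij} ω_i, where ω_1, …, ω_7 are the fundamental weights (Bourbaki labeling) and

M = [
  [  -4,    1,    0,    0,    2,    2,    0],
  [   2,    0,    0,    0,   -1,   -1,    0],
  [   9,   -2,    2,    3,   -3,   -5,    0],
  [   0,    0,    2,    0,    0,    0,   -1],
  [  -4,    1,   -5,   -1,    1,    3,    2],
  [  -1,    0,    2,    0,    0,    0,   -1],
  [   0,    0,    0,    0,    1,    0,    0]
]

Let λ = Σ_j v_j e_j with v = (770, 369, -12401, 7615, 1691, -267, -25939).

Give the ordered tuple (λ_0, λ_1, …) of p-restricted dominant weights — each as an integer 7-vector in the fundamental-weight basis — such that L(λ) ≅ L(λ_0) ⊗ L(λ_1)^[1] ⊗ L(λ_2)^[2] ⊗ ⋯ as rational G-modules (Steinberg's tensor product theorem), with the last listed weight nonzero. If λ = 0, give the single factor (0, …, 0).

Compute c_i = Σ_j M_{ij} v_j with v = (770, 369, -12401, 7615, 1691, -267, -25939):
  c_1 = -4*770 + 1*369 + 0*-12401 + 0*7615 + 2*1691 + 2*-267 + 0*-25939 = 137
  c_2 = 2*770 + 0*369 + 0*-12401 + 0*7615 + -1*1691 + -1*-267 + 0*-25939 = 116
  c_3 = 9*770 + -2*369 + 2*-12401 + 3*7615 + -3*1691 + -5*-267 + 0*-25939 = 497
  c_4 = 0*770 + 0*369 + 2*-12401 + 0*7615 + 0*1691 + 0*-267 + -1*-25939 = 1137
  c_5 = -4*770 + 1*369 + -5*-12401 + -1*7615 + 1*1691 + 3*-267 + 2*-25939 = 691
  c_6 = -1*770 + 0*369 + 2*-12401 + 0*7615 + 0*1691 + 0*-267 + -1*-25939 = 367
  c_7 = 0*770 + 0*369 + 0*-12401 + 0*7615 + 1*1691 + 0*-267 + 0*-25939 = 1691
Expand coordinatewise in base 13:
  c_1 = 137 = 7·13^0 + 10·13^1
  c_2 = 116 = 12·13^0 + 8·13^1
  c_3 = 497 = 3·13^0 + 12·13^1 + 2·13^2
  c_4 = 1137 = 6·13^0 + 9·13^1 + 6·13^2
  c_5 = 691 = 2·13^0 + 1·13^1 + 4·13^2
  c_6 = 367 = 3·13^0 + 2·13^1 + 2·13^2
  c_7 = 1691 = 1·13^0 + 0·13^1 + 10·13^2
p-restricted factor λ_0 = (7, 12, 3, 6, 2, 3, 1)
p-restricted factor λ_1 = (10, 8, 12, 9, 1, 2, 0)
p-restricted factor λ_2 = (0, 0, 2, 6, 4, 2, 10)

((7, 12, 3, 6, 2, 3, 1), (10, 8, 12, 9, 1, 2, 0), (0, 0, 2, 6, 4, 2, 10))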